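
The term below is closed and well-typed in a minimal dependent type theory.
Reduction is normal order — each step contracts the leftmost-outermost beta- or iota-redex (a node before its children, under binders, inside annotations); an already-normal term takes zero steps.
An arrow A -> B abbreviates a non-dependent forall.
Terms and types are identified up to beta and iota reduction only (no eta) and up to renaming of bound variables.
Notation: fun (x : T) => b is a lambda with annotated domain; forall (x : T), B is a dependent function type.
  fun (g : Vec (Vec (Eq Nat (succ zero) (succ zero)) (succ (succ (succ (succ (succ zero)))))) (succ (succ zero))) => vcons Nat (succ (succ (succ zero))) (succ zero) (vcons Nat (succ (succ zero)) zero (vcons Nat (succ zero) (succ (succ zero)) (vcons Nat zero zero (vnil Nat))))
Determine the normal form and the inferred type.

resulting normal form:
  fun (g : Vec (Vec (Eq Nat (succ zero) (succ zero)) (succ (succ (succ (succ (succ zero)))))) (succ (succ zero))) => vcons Nat (succ (succ (succ zero))) (succ zero) (vcons Nat (succ (succ zero)) zero (vcons Nat (succ zero) (succ (succ zero)) (vcons Nat zero zero (vnil Nat))))
inferred type:
  Vec (Vec (Eq Nat (succ zero) (succ zero)) (succ (succ (succ (succ (succ zero)))))) (succ (succ zero)) -> Vec Nat (succ (succ (succ (succ zero))))


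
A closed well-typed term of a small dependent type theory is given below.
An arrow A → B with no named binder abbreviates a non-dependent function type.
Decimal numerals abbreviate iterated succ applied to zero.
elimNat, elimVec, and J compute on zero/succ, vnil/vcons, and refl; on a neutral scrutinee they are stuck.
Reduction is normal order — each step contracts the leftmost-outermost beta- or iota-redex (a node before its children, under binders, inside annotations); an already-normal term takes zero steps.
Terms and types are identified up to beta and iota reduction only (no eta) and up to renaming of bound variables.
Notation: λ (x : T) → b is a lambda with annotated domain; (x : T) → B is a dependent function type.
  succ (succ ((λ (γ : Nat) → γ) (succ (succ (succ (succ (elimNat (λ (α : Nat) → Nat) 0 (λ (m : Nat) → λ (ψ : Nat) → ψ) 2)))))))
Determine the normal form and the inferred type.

normal form:
  6
type:
  Nat
observation: the term reaches its normal form after 8 normal-order steps.


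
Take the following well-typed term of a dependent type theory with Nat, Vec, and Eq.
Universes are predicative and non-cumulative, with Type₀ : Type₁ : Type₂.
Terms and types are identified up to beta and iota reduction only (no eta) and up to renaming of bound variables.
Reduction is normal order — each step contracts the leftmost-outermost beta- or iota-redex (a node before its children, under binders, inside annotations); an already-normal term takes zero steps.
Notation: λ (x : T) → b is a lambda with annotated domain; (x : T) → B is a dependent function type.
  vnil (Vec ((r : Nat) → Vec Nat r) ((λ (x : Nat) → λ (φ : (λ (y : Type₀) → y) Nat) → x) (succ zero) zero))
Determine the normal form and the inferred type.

resulting normal form:
  vnil (Vec ((r : Nat) → Vec Nat r) (succ zero))
type:
  Vec (Vec ((r : Nat) → Vec Nat r) (succ zero)) zero


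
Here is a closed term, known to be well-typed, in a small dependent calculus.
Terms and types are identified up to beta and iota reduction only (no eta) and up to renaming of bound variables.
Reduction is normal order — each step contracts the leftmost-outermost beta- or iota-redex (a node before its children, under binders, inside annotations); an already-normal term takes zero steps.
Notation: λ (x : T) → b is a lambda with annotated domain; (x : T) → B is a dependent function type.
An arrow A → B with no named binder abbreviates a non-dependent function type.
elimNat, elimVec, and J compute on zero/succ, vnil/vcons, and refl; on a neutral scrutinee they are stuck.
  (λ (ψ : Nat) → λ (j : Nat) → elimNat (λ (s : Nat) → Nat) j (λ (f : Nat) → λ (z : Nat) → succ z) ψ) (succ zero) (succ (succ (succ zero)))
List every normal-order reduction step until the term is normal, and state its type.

normal-order reduction:
  (λ (ψ : Nat) → λ (j : Nat) → elimNat (λ (s : Nat) → Nat) j (λ (f : Nat) → λ (z : Nat) → succ z) ψ) (succ zero) (succ (succ (succ zero)))
  ~> (λ (ψ : Nat) → elimNat (λ (j : Nat) → Nat) ψ (λ (s : Nat) → λ (f : Nat) → succ f) (succ zero)) (succ (succ (succ zero)))
  ~> elimNat (λ (ψ : Nat) → Nat) (succ (succ (succ zero))) (λ (j : Nat) → λ (s : Nat) → succ s) (succ zero)
  ~> (λ (ψ : Nat) → λ (j : Nat) → succ j) zero (elimNat (λ (s : Nat) → Nat) (succ (succ (succ zero))) (λ (f : Nat) → λ (z : Nat) → succ z) zero)
  ~> (λ (ψ : Nat) → succ ψ) (elimNat (λ (j : Nat) → Nat) (succ (succ (succ zero))) (λ (s : Nat) → λ (f : Nat) → succ f) zero)
  ~> succ (elimNat (λ (ψ : Nat) → Nat) (succ (succ (succ zero))) (λ (j : Nat) → λ (s : Nat) → succ s) zero)
  ~> succ (succ (succ (succ zero)))
the term's type:
  Nat


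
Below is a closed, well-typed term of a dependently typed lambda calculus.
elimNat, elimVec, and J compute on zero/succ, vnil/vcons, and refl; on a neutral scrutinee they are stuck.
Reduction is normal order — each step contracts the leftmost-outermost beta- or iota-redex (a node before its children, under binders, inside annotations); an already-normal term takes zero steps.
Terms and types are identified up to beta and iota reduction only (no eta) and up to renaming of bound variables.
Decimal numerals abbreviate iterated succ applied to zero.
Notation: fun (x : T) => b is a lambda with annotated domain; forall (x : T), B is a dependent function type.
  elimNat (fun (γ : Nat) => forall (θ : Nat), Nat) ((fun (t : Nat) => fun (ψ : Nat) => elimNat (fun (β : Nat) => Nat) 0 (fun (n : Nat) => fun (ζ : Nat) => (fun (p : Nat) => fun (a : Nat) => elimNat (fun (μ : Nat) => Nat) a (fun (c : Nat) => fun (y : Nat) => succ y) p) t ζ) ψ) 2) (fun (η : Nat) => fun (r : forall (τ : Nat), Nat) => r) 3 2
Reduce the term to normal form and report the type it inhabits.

resulting normal form:
  4
inferred type:
  Nat
observation: the leftmost-outermost redex is an elimNat iota-redex, and normalization takes 37 steps.


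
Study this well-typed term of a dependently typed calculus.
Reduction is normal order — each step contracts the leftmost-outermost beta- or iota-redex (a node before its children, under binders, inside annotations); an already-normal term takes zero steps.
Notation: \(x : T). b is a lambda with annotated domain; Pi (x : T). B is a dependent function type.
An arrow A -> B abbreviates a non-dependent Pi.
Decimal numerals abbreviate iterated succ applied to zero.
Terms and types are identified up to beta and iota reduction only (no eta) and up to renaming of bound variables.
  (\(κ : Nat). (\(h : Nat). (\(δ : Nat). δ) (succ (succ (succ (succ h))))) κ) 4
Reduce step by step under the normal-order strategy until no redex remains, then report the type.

normal-order reduction:
  (\(κ : Nat). (\(h : Nat). (\(δ : Nat). δ) (succ (succ (succ (succ h))))) κ) 4
  ~> (\(κ : Nat). (\(h : Nat). h) (succ (succ (succ (succ κ))))) 4
  ~> (\(κ : Nat). κ) 8
  ~> 8
the term's type:
  Nat


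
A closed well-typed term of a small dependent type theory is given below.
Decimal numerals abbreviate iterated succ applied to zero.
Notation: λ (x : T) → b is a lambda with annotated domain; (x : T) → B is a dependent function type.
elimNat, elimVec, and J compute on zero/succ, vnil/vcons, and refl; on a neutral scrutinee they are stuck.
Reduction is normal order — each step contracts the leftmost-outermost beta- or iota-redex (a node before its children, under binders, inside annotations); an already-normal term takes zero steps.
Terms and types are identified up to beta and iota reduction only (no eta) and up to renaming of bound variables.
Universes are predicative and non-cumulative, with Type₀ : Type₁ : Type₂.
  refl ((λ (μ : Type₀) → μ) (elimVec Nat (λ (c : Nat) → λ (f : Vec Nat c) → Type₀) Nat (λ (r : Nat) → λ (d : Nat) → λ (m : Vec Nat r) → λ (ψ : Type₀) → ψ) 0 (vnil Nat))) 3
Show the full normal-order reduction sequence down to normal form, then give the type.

normal-order reduction sequence:
  refl ((λ (μ : Type₀) → μ) (elimVec Nat (λ (c : Nat) → λ (f : Vec Nat c) → Type₀) Nat (λ (r : Nat) → λ (d : Nat) → λ (m : Vec Nat r) → λ (ψ : Type₀) → ψ) 0 (vnil Nat))) 3
  ~> refl (elimVec Nat (λ (μ : Nat) → λ (c : Vec Nat μ) → Type₀) Nat (λ (f : Nat) → λ (r : Nat) → λ (d : Vec Nat f) → λ (m : Type₀) → m) 0 (vnil Nat)) 3
  ~> refl Nat 3
the term's type:
  Eq Nat 3 3


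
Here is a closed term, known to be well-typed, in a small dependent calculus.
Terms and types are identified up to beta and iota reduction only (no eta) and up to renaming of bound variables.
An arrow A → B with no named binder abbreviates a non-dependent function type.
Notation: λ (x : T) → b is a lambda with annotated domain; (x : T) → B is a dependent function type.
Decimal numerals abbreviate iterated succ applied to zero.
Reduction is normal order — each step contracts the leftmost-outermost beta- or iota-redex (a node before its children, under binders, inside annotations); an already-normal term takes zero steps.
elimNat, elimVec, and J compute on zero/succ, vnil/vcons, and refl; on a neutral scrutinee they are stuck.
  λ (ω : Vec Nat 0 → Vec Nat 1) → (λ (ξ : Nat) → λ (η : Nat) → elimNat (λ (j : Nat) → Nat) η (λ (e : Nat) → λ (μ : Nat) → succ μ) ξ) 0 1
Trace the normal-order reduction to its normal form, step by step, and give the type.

normal-order reduction sequence:
  λ (ω : Vec Nat 0 → Vec Nat 1) → (λ (ξ : Nat) → λ (η : Nat) → elimNat (λ (j : Nat) → Nat) η (λ (e : Nat) → λ (μ : Nat) → succ μ) ξ) 0 1
  ~> λ (ω : Vec Nat 0 → Vec Nat 1) → (λ (ξ : Nat) → elimNat (λ (η : Nat) → Nat) ξ (λ (j : Nat) → λ (e : Nat) → succ e) 0) 1
  ~> λ (ω : Vec Nat 0 → Vec Nat 1) → elimNat (λ (ξ : Nat) → Nat) 1 (λ (η : Nat) → λ (j : Nat) → succ j) 0
  ~> λ (ω : Vec Nat 0 → Vec Nat 1) → 1
the term's type:
  (Vec Nat 0 → Vec Nat 1) → Nat


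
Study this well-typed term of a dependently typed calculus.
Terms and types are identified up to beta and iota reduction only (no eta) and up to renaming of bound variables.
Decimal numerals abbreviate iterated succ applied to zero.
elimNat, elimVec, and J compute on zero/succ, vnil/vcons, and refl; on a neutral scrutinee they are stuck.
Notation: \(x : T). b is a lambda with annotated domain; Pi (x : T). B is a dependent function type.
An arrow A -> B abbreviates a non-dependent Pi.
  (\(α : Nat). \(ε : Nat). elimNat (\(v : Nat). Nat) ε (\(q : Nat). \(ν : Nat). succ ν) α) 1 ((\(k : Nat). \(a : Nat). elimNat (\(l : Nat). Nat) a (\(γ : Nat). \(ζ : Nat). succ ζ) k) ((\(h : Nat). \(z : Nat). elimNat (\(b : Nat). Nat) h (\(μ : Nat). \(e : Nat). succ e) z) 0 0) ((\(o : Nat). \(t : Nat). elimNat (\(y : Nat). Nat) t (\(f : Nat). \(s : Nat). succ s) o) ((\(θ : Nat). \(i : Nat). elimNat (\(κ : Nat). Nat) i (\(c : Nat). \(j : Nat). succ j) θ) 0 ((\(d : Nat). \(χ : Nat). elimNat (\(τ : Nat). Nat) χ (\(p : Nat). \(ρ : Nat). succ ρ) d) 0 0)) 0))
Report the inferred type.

type:
  Nat


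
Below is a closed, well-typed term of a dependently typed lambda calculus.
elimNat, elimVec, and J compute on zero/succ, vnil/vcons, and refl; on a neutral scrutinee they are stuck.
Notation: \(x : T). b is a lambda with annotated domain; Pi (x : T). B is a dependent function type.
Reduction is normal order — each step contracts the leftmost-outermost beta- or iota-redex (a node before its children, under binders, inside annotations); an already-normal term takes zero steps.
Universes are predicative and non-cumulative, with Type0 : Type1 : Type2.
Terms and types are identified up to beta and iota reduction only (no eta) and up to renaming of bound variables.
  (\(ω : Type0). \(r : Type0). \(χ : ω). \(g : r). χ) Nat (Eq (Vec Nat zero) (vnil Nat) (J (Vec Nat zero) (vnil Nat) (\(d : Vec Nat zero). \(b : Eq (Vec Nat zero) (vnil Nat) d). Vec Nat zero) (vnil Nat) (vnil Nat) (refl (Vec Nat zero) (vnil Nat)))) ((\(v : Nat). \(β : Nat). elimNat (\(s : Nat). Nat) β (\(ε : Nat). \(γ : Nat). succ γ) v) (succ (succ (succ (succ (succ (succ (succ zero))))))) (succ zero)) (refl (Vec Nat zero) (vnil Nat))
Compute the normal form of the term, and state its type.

normal form:
  succ (succ (succ (succ (succ (succ (succ (succ zero)))))))
inferred type:
  Nat
observation: the first redex contracted is a beta-redex; the normal form is reached in 28 normal-order steps.


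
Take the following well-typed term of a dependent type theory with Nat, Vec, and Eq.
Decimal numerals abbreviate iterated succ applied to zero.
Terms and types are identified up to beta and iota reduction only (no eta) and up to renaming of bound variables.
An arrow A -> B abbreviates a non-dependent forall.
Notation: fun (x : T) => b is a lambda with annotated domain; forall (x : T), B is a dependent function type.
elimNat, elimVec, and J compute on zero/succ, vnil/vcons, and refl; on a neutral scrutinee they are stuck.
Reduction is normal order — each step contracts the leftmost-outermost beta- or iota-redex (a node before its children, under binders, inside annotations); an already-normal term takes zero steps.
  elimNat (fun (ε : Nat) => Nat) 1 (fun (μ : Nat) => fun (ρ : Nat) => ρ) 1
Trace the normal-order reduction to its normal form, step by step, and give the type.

normal-order reduction sequence:
  elimNat (fun (ε : Nat) => Nat) 1 (fun (μ : Nat) => fun (ρ : Nat) => ρ) 1
  ~> (fun (ε : Nat) => fun (μ : Nat) => μ) 0 (elimNat (fun (ρ : Nat) => Nat) 1 (fun (l : Nat) => fun (η : Nat) => η) 0)
  ~> (fun (ε : Nat) => ε) (elimNat (fun (μ : Nat) => Nat) 1 (fun (ρ : Nat) => fun (l : Nat) => l) 0)
  ~> elimNat (fun (ε : Nat) => Nat) 1 (fun (μ : Nat) => fun (ρ : Nat) => ρ) 0
  ~> 1
the term's type:
  Nat


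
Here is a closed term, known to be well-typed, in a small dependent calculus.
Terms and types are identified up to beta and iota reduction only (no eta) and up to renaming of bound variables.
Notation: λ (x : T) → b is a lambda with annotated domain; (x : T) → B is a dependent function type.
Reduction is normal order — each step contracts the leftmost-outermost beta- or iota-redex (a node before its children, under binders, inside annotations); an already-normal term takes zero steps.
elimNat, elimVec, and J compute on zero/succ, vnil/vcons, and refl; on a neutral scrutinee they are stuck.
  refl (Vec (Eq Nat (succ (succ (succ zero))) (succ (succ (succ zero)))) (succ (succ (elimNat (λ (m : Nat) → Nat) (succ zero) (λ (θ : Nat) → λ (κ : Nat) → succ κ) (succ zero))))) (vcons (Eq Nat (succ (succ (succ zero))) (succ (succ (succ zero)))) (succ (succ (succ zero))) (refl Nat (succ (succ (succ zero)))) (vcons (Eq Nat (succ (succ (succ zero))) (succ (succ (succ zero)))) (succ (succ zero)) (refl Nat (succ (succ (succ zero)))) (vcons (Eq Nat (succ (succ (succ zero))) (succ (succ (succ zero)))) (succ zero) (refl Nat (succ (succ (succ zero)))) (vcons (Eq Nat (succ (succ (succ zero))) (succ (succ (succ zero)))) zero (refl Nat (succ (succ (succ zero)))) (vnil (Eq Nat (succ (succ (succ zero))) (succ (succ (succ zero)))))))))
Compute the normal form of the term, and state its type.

normal form:
  refl (Vec (Eq Nat (succ (succ (succ zero))) (succ (succ (succ zero)))) (succ (succ (succ (succ zero))))) (vcons (Eq Nat (succ (succ (succ zero))) (succ (succ (succ zero)))) (succ (succ (succ zero))) (refl Nat (succ (succ (succ zero)))) (vcons (Eq Nat (succ (succ (succ zero))) (succ (succ (succ zero)))) (succ (succ zero)) (refl Nat (succ (succ (succ zero)))) (vcons (Eq Nat (succ (succ (succ zero))) (succ (succ (succ zero)))) (succ zero) (refl Nat (succ (succ (succ zero)))) (vcons (Eq Nat (succ (succ (succ zero))) (succ (succ (succ zero)))) zero (refl Nat (succ (succ (succ zero)))) (vnil (Eq Nat (succ (succ (succ zero))) (succ (succ (succ zero)))))))))
the term's type:
  Eq (Vec (Eq Nat (succ (succ (succ zero))) (succ (succ (succ zero)))) (succ (succ (succ (succ zero))))) (vcons (Eq Nat (succ (succ (succ zero))) (succ (succ (succ zero)))) (succ (succ (succ zero))) (refl Nat (succ (succ (succ zero)))) (vcons (Eq Nat (succ (succ (succ zero))) (succ (succ (succ zero)))) (succ (succ zero)) (refl Nat (succ (succ (succ zero)))) (vcons (Eq Nat (succ (succ (succ zero))) (succ (succ (succ zero)))) (succ zero) (refl Nat (succ (succ (succ zero)))) (vcons (Eq Nat (succ (succ (succ zero))) (succ (succ (succ zero)))) zero (refl Nat (succ (succ (succ zero)))) (vnil (Eq Nat (succ (succ (succ zero))) (succ (succ (succ zero))))))))) (vcons (Eq Nat (succ (succ (succ zero))) (succ (succ (succ zero)))) (succ (succ (succ zero))) (refl Nat (succ (succ (succ zero)))) (vcons (Eq Nat (succ (succ (succ zero))) (succ (succ (succ zero)))) (succ (succ zero)) (refl Nat (succ (succ (succ zero)))) (vcons (Eq Nat (succ (succ (succ zero))) (succ (succ (succ zero)))) (succ zero) (refl Nat (succ (succ (succ zero)))) (vcons (Eq Nat (succ (succ (succ zero))) (succ (succ (succ zero)))) zero (refl Nat (succ (succ (succ zero)))) (vnil (Eq Nat (succ (succ (succ zero))) (succ (succ (succ zero)))))))))
observation: the first redex contracted is an elimNat iota-redex; the normal form is reached in 4 normal-order steps.


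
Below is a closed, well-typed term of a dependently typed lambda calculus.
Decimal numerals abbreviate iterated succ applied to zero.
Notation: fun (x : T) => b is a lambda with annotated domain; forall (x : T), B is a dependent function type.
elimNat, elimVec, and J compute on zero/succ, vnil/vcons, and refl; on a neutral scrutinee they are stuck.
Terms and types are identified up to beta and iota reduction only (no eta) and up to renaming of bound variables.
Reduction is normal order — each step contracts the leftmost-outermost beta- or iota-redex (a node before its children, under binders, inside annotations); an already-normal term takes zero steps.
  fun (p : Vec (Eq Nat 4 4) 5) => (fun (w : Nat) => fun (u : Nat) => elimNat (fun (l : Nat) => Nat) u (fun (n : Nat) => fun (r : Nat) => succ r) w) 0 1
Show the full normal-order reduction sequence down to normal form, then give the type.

reduction (normal order):
  fun (p : Vec (Eq Nat 4 4) 5) => (fun (w : Nat) => fun (u : Nat) => elimNat (fun (l : Nat) => Nat) u (fun (n : Nat) => fun (r : Nat) => succ r) w) 0 1
  ~> fun (p : Vec (Eq Nat 4 4) 5) => (fun (w : Nat) => elimNat (fun (u : Nat) => Nat) w (fun (l : Nat) => fun (n : Nat) => succ n) 0) 1
  ~> fun (p : Vec (Eq Nat 4 4) 5) => elimNat (fun (w : Nat) => Nat) 1 (fun (u : Nat) => fun (l : Nat) => succ l) 0
  ~> fun (p : Vec (Eq Nat 4 4) 5) => 1
the term's type:
  forall (p : Vec (Eq Nat 4 4) 5), Nat


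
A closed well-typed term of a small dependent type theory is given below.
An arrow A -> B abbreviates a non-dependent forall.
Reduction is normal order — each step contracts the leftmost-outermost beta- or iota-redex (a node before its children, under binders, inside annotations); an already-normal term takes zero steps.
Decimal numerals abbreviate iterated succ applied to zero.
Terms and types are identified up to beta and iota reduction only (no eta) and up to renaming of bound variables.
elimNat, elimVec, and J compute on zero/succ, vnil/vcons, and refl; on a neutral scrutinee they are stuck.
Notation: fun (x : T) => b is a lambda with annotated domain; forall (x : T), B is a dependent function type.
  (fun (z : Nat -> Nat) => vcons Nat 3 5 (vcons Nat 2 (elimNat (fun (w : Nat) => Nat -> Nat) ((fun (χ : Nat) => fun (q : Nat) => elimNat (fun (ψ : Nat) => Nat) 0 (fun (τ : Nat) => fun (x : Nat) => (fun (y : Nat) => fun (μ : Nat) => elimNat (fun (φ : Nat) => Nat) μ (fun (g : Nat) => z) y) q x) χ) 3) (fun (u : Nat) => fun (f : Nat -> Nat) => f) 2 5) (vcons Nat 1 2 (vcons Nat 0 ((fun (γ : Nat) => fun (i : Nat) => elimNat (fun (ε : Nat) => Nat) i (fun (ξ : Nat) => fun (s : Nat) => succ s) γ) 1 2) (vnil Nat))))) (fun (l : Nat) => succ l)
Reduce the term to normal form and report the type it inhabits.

normal form:
  vcons Nat 3 5 (vcons Nat 2 15 (vcons Nat 1 2 (vcons Nat 0 3 (vnil Nat))))
inferred type:
  Vec Nat 4


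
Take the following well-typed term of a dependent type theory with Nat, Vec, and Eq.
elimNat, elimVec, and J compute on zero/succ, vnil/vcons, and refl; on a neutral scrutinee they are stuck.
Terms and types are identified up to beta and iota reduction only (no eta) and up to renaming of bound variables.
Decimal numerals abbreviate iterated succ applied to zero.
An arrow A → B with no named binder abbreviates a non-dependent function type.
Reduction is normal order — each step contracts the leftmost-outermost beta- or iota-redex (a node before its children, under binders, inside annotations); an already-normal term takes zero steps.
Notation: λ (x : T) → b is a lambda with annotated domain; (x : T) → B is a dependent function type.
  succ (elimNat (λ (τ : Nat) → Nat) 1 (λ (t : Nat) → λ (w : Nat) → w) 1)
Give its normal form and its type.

reduced normal form:
  2
type:
  Nat


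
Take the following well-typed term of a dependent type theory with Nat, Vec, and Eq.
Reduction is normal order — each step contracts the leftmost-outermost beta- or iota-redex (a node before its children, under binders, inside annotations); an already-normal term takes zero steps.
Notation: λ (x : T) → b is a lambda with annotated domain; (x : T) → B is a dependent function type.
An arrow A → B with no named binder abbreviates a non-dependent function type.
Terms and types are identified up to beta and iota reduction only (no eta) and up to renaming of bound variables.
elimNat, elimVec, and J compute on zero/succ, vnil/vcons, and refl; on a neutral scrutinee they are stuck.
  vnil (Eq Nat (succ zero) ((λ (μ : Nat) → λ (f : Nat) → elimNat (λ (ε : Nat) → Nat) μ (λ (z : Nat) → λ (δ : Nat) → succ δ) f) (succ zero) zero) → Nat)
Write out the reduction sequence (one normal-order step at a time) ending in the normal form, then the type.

normal-order reduction sequence:
  vnil (Eq Nat (succ zero) ((λ (μ : Nat) → λ (f : Nat) → elimNat (λ (ε : Nat) → Nat) μ (λ (z : Nat) → λ (δ : Nat) → succ δ) f) (succ zero) zero) → Nat)
  ~> vnil (Eq Nat (succ zero) ((λ (μ : Nat) → elimNat (λ (f : Nat) → Nat) (succ zero) (λ (ε : Nat) → λ (z : Nat) → succ z) μ) zero) → Nat)
  ~> vnil (Eq Nat (succ zero) (elimNat (λ (μ : Nat) → Nat) (succ zero) (λ (f : Nat) → λ (ε : Nat) → succ ε) zero) → Nat)
  ~> vnil (Eq Nat (succ zero) (succ zero) → Nat)
type:
  Vec (Eq Nat (succ zero) (succ zero) → Nat) zero


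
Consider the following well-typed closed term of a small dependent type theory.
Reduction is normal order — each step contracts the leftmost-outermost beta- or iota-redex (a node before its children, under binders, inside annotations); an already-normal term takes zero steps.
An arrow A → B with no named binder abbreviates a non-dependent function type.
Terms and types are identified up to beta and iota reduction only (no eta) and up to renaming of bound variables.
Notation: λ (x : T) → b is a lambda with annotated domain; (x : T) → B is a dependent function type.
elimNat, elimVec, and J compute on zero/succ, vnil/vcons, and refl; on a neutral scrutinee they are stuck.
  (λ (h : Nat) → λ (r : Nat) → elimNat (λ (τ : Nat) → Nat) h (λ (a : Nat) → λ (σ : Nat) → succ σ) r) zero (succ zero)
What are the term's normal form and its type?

reduced normal form:
  succ zero
type:
  Nat


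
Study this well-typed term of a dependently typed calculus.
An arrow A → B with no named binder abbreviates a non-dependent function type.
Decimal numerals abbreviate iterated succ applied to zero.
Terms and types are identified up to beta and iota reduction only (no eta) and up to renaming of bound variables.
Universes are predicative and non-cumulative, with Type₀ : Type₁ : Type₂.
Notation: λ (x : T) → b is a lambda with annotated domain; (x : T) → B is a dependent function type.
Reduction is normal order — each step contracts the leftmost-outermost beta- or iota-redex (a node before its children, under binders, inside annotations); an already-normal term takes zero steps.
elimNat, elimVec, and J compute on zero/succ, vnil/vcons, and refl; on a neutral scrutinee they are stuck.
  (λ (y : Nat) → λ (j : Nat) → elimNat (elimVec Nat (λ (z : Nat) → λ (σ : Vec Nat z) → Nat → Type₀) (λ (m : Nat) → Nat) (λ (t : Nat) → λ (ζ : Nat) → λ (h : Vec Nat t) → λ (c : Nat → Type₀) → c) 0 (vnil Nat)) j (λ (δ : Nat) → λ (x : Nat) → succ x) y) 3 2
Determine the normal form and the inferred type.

reduced normal form:
  5
inferred type:
  Nat
observation: contracting a beta-redex first, the term normalizes in 12 steps.


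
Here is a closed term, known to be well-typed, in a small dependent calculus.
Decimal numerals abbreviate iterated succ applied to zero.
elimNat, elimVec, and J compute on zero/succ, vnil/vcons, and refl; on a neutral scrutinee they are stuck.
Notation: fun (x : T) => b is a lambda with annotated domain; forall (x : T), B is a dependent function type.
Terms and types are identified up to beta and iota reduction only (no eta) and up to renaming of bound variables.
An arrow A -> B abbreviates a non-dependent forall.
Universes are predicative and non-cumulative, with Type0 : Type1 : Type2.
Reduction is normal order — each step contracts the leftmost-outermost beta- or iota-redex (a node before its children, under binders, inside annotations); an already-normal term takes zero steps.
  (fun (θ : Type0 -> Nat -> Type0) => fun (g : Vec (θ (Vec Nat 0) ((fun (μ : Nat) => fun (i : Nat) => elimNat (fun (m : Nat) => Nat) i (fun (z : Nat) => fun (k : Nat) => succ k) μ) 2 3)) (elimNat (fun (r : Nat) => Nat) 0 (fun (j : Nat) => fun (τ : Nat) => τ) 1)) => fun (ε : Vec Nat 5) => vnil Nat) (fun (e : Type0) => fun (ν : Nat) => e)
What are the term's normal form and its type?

normal form:
  fun (θ : Vec (Vec Nat 0) 0) => fun (g : Vec Nat 5) => vnil Nat
type:
  Vec (Vec Nat 0) 0 -> Vec Nat 5 -> Vec Nat 0


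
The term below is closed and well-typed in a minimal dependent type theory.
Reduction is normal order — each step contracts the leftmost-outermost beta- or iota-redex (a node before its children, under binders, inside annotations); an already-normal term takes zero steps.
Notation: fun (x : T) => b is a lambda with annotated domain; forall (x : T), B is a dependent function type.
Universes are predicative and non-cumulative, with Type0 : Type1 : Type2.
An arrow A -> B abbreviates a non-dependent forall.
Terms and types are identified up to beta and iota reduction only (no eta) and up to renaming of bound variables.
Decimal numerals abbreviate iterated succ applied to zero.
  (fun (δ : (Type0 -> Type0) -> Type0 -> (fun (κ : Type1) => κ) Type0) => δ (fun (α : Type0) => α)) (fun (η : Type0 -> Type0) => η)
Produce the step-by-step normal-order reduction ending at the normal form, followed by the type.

normal-order reduction sequence:
  (fun (δ : (Type0 -> Type0) -> Type0 -> (fun (κ : Type1) => κ) Type0) => δ (fun (α : Type0) => α)) (fun (η : Type0 -> Type0) => η)
  ~> (fun (δ : Type0 -> Type0) => δ) (fun (κ : Type0) => κ)
  ~> fun (δ : Type0) => δ
type:
  Type0 -> Type0


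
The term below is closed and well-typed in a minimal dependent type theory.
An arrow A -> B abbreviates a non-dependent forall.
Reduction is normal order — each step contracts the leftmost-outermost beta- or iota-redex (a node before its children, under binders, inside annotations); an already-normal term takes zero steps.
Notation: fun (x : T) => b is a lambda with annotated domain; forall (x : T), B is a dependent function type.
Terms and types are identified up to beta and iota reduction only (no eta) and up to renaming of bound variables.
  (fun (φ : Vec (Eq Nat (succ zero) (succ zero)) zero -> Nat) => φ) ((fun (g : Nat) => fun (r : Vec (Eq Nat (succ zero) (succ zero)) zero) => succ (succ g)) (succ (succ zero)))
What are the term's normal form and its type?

normal form:
  fun (φ : Vec (Eq Nat (succ zero) (succ zero)) zero) => succ (succ (succ (succ zero)))
the term's type:
  Vec (Eq Nat (succ zero) (succ zero)) zero -> Nat
observation: 2 normal-order steps separate the term from its normal form.


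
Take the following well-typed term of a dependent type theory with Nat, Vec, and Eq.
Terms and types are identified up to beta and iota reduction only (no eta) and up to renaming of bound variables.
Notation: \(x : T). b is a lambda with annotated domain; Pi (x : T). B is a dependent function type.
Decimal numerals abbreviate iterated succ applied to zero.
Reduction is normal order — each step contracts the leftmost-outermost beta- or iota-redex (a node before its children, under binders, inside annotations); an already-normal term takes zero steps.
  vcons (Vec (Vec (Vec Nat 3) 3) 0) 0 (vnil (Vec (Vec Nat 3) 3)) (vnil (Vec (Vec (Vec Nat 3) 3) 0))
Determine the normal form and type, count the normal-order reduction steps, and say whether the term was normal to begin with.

normal form:
  vcons (Vec (Vec (Vec Nat 3) 3) 0) 0 (vnil (Vec (Vec Nat 3) 3)) (vnil (Vec (Vec (Vec Nat 3) 3) 0))
inferred type:
  Vec (Vec (Vec (Vec Nat 3) 3) 0) 1
steps to reach normal form (normal order): 0
started in normal form: yes


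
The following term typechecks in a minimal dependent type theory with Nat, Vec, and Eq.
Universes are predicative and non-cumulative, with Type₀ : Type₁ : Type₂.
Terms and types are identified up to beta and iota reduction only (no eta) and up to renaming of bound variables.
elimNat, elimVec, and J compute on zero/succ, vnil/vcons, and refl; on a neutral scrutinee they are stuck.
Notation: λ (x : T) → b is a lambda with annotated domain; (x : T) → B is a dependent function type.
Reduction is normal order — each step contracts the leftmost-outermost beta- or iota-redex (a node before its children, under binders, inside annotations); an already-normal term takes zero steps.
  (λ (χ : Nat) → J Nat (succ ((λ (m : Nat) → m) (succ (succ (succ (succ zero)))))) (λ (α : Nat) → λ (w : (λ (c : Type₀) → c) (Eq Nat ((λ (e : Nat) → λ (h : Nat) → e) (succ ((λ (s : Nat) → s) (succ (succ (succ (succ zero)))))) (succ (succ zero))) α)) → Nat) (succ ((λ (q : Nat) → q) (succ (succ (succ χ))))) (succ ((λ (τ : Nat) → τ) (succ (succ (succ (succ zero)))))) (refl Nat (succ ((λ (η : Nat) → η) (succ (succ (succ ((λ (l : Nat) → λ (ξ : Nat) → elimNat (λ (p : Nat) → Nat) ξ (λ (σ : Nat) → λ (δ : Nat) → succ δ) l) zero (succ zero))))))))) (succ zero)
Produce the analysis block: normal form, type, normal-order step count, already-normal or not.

resulting normal form:
  succ (succ (succ (succ (succ zero))))
type:
  Nat
reduction steps (normal order): 3
term was already normal: no
first contracted redex: a beta-redex


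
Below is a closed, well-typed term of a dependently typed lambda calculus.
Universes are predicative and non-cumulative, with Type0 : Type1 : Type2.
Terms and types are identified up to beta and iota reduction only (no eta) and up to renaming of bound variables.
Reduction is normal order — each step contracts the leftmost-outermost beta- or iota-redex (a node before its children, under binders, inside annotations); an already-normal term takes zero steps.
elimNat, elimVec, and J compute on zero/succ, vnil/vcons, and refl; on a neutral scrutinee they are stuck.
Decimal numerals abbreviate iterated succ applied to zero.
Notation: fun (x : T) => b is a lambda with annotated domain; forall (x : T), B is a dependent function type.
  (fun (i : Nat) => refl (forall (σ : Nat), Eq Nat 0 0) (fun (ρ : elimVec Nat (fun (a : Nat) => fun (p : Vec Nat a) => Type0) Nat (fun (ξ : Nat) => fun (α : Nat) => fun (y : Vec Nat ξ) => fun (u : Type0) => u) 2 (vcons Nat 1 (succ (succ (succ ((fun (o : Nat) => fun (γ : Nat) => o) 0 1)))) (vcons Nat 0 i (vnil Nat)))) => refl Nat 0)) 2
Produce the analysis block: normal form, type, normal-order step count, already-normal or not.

reduced normal form:
  refl (forall (i : Nat), Eq Nat 0 0) (fun (σ : Nat) => refl Nat 0)
the term's type:
  Eq (forall (i : Nat), Eq Nat 0 0) (fun (σ : Nat) => refl Nat 0) (fun (ρ : Nat) => refl Nat 0)
reduction steps (normal order): 12
started in normal form: no
first contracted redex: a beta-redex


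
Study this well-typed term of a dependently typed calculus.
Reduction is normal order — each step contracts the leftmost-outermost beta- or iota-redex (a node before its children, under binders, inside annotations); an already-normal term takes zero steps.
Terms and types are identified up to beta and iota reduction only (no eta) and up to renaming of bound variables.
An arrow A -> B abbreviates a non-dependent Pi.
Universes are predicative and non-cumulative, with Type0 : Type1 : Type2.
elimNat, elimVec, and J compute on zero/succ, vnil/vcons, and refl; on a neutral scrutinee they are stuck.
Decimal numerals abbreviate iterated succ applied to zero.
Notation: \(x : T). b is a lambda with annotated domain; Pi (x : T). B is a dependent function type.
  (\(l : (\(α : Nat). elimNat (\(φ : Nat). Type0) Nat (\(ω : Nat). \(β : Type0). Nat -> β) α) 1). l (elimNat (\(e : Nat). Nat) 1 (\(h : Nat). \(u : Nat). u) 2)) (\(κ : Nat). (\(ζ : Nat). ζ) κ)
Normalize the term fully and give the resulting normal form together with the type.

resulting normal form:
  1
type:
  Nat


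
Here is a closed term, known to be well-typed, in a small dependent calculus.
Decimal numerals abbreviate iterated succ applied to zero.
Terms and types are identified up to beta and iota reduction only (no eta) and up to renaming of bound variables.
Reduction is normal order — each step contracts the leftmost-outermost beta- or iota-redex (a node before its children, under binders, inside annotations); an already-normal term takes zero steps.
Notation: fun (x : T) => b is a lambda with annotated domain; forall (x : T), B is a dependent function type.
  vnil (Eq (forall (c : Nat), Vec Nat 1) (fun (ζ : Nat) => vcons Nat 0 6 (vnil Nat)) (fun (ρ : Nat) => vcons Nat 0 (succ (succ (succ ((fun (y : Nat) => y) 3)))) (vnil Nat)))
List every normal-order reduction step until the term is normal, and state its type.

reduction (normal order):
  vnil (Eq (forall (c : Nat), Vec Nat 1) (fun (ζ : Nat) => vcons Nat 0 6 (vnil Nat)) (fun (ρ : Nat) => vcons Nat 0 (succ (succ (succ ((fun (y : Nat) => y) 3)))) (vnil Nat)))
  ~> vnil (Eq (forall (c : Nat), Vec Nat 1) (fun (ζ : Nat) => vcons Nat 0 6 (vnil Nat)) (fun (ρ : Nat) => vcons Nat 0 6 (vnil Nat)))
the term's type:
  Vec (Eq (forall (c : Nat), Vec Nat 1) (fun (ζ : Nat) => vcons Nat 0 6 (vnil Nat)) (fun (ρ : Nat) => vcons Nat 0 6 (vnil Nat))) 0


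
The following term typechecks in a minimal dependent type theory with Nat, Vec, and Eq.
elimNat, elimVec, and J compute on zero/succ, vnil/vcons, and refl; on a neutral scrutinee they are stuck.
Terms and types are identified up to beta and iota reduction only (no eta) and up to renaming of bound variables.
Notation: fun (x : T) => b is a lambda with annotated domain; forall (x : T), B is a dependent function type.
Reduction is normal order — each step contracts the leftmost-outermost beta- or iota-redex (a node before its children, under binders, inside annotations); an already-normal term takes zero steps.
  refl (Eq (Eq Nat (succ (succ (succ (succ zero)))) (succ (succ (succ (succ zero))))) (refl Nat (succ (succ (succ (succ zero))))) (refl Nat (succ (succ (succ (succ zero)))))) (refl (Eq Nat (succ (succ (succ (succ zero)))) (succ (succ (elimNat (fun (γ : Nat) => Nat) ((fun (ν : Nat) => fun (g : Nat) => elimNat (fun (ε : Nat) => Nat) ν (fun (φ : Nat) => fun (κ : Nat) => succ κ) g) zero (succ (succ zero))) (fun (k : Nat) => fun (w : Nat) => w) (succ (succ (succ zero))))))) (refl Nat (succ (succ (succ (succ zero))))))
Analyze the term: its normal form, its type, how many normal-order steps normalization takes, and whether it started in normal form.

reduced normal form:
  refl (Eq (Eq Nat (succ (succ (succ (succ zero)))) (succ (succ (succ (succ zero))))) (refl Nat (succ (succ (succ (succ zero))))) (refl Nat (succ (succ (succ (succ zero)))))) (refl (Eq Nat (succ (succ (succ (succ zero)))) (succ (succ (succ (succ zero))))) (refl Nat (succ (succ (succ (succ zero))))))
the term's type:
  Eq (Eq (Eq Nat (succ (succ (succ (succ zero)))) (succ (succ (succ (succ zero))))) (refl Nat (succ (succ (succ (succ zero))))) (refl Nat (succ (succ (succ (succ zero)))))) (refl (Eq Nat (succ (succ (succ (succ zero)))) (succ (succ (succ (succ zero))))) (refl Nat (succ (succ (succ (succ zero)))))) (refl (Eq Nat (succ (succ (succ (succ zero)))) (succ (succ (succ (succ zero))))) (refl Nat (succ (succ (succ (succ zero))))))
normal-order step count: 19
term was already normal: no
first redex: an elimNat iota-redex


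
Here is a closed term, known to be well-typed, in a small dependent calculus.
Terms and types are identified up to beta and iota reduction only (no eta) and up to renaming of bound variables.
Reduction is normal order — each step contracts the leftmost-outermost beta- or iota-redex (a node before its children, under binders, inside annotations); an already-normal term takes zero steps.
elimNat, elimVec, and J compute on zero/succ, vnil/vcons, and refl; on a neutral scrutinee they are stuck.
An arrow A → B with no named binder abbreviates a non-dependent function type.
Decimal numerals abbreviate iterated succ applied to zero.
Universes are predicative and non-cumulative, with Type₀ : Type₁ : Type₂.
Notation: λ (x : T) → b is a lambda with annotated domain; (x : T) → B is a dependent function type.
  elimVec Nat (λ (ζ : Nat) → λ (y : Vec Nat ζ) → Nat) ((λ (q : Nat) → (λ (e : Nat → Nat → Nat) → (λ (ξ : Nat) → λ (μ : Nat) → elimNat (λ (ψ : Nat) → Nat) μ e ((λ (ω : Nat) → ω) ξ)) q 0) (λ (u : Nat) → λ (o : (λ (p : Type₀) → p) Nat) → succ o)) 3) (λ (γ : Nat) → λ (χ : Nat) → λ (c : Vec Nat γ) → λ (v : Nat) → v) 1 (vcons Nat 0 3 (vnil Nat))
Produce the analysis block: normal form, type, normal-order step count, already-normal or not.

normal form:
  3
type:
  Nat
reduction steps (normal order): 22
started in normal form: no
first redex: an elimVec iota-redex


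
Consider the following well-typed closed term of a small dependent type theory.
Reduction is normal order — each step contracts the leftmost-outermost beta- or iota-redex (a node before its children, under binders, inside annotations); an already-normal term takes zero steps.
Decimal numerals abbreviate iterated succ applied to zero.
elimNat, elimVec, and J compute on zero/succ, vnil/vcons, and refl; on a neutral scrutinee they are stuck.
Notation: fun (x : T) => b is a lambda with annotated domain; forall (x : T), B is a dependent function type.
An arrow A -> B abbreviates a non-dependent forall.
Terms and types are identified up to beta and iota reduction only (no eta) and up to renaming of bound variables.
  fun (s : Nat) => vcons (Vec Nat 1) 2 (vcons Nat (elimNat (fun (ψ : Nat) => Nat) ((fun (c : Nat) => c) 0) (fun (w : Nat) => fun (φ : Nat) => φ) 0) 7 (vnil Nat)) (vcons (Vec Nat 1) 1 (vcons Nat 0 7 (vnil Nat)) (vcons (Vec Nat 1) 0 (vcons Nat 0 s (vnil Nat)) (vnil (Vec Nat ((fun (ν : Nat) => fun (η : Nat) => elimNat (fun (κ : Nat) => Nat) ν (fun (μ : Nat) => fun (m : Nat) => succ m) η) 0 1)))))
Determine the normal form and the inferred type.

normal form:
  fun (s : Nat) => vcons (Vec Nat 1) 2 (vcons Nat 0 7 (vnil Nat)) (vcons (Vec Nat 1) 1 (vcons Nat 0 7 (vnil Nat)) (vcons (Vec Nat 1) 0 (vcons Nat 0 s (vnil Nat)) (vnil (Vec Nat 1))))
the term's type:
  Nat -> Vec (Vec Nat 1) 3
observation: 8 normal-order steps normalize the term, beginning with an elimNat iota-redex.


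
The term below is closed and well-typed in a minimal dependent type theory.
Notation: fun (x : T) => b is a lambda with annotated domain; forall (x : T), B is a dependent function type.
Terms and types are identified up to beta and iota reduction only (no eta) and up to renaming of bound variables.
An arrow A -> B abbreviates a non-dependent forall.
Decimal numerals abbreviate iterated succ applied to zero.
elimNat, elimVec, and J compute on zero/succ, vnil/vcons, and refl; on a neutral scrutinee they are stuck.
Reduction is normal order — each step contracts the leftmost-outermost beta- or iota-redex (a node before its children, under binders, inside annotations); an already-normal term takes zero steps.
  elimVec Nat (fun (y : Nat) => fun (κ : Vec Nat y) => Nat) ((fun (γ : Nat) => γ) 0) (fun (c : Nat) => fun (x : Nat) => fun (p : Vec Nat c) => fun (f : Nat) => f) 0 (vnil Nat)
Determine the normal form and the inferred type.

reduced normal form:
  0
inferred type:
  Nat
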